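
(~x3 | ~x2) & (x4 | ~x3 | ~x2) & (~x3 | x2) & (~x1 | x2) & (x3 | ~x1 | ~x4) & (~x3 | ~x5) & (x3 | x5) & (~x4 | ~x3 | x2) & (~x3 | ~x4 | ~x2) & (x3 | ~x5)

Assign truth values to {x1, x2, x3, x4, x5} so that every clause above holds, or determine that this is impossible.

Branch on x3: set x3 = 0.
Unit clause (x5) forces x5 = 1.
That conflicts with the unit clause (~x5).
Backtrack on x3: now try x3 = 1.
Unit clause (~x2) forces x2 = 0.
That conflicts with the unit clause (x2).
Neither x3 = 1 nor x3 = 0 works.

UNSATISFIABLE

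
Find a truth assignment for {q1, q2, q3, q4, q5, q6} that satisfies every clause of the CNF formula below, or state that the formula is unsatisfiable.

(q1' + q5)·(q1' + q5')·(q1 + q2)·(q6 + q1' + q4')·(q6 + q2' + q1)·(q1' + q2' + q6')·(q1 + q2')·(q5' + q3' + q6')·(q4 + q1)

Case q1 = 0:
From the singleton clause (q2), q2 = 1.
But (q2') is also a unit clause — contradiction.
Backtrack on q1: now try q1 = 1.
From the singleton clause (q5), q5 = 1.
But (q5') is also a unit clause — contradiction.
Either choice for q1 ends in contradiction.

UNSATISFIABLE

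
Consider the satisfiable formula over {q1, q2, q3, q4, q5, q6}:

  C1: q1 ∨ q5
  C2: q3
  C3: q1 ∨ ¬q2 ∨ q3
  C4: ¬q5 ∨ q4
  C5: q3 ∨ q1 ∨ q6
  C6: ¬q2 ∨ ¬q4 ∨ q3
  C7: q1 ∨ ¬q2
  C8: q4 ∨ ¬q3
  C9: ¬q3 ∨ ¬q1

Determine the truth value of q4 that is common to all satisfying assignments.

True

Suppose q4 = False.
The clause (q3) is unit, so q3 = True.
But (¬q3) is also a unit clause — contradiction.
So every satisfying assignment has q4 = True.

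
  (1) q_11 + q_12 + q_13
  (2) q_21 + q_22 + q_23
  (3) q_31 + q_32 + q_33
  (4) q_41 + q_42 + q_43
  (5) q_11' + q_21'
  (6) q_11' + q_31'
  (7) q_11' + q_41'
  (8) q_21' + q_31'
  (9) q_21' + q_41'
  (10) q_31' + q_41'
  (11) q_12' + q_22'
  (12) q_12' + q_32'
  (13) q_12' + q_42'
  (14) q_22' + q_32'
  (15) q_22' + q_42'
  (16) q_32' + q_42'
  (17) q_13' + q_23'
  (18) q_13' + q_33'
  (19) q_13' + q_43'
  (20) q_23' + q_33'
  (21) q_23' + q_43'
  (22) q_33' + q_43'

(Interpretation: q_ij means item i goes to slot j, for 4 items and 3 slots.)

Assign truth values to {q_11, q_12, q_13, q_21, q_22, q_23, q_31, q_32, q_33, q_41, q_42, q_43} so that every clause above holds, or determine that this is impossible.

UNSATISFIABLE

Branch on q_11: set q_11 = 0.
Branch on q_12: set q_12 = 1.
The clause (q_22') is unit, so q_22 = 0.
The clause (q_32') is unit, so q_32 = 0.
The clause (q_42') is unit, so q_42 = 0.
Branch on q_21: set q_21 = 1.
The clause (q_31') is unit, so q_31 = 0.
The clause (q_33) is unit, so q_33 = 1.
The clause (q_41') is unit, so q_41 = 0.
The clause (q_43) is unit, so q_43 = 1.
But (q_43') is also a unit clause — contradiction.
Backtrack on q_21: now try q_21 = 0.
The clause (q_23) is unit, so q_23 = 1.
The clause (q_13') is unit, so q_13 = 0.
The clause (q_33') is unit, so q_33 = 0.
The clause (q_31) is unit, so q_31 = 1.
The clause (q_41') is unit, so q_41 = 0.
The clause (q_43) is unit, so q_43 = 1.
But (q_43') is also a unit clause — contradiction.
Both values of q_21 lead to a conflict.
Backtrack on q_12: now try q_12 = 0.
The clause (q_13) is unit, so q_13 = 1.
The clause (q_23') is unit, so q_23 = 0.
The clause (q_33') is unit, so q_33 = 0.
The clause (q_43') is unit, so q_43 = 0.
Branch on q_21: set q_21 = 1.
The clause (q_31') is unit, so q_31 = 0.
The clause (q_32) is unit, so q_32 = 1.
The clause (q_41') is unit, so q_41 = 0.
The clause (q_42) is unit, so q_42 = 1.
But (q_42') is also a unit clause — contradiction.
Backtrack on q_21: now try q_21 = 0.
The clause (q_22) is unit, so q_22 = 1.
The clause (q_32') is unit, so q_32 = 0.
The clause (q_31) is unit, so q_31 = 1.
The clause (q_41') is unit, so q_41 = 0.
The clause (q_42) is unit, so q_42 = 1.
But (q_42') is also a unit clause — contradiction.
Both values of q_21 lead to a conflict.
Both values of q_12 lead to a conflict.
Backtrack on q_11: now try q_11 = 1.
The clause (q_21') is unit, so q_21 = 0.
The clause (q_31') is unit, so q_31 = 0.
The clause (q_41') is unit, so q_41 = 0.
Branch on q_22: set q_22 = 1.
The clause (q_12') is unit, so q_12 = 0.
The clause (q_32') is unit, so q_32 = 0.
The clause (q_33) is unit, so q_33 = 1.
The clause (q_42') is unit, so q_42 = 0.
The clause (q_43) is unit, so q_43 = 1.
But (q_43') is also a unit clause — contradiction.
Backtrack on q_22: now try q_22 = 0.
The clause (q_23) is unit, so q_23 = 1.
The clause (q_13') is unit, so q_13 = 0.
The clause (q_33') is unit, so q_33 = 0.
The clause (q_32) is unit, so q_32 = 1.
The clause (q_12') is unit, so q_12 = 0.
The clause (q_42') is unit, so q_42 = 0.
The clause (q_43) is unit, so q_43 = 1.
But (q_43') is also a unit clause — contradiction.
Both values of q_22 lead to a conflict.
Both values of q_11 lead to a conflict.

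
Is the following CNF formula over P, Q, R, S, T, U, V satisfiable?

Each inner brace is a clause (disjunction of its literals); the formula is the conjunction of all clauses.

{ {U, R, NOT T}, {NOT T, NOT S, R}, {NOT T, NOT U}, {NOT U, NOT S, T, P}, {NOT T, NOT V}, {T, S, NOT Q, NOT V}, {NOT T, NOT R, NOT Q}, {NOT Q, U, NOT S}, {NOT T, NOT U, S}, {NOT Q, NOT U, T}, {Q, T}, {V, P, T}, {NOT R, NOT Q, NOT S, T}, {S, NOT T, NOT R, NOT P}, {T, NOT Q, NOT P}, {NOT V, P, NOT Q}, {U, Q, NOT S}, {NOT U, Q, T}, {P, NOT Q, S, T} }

Case T = true:
Unit clause (NOT U) forces U = false.
Unit clause (R) forces R = true.
Unit clause (NOT V) forces V = false.
Unit clause (NOT Q) forces Q = false.
Unit clause (NOT S) forces S = false.
Unit clause (NOT P) forces P = false.
All clauses are satisfied.
A satisfying assignment: P: false; Q: false; R: true; S: false; T: true; U: false; V: false.

Yes, satisfiable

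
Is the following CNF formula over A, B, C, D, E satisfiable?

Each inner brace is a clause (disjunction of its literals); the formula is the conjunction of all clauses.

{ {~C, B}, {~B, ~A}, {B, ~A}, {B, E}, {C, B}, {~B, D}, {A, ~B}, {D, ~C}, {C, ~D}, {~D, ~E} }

No, unsatisfiable

Suppose C = 0.
The clause (B) is unit, so B = 1.
The clause (~A) is unit, so A = 0.
But (A) is also a unit clause — contradiction.
That branch fails; take C = 1 instead.
The clause (B) is unit, so B = 1.
The clause (~A) is unit, so A = 0.
But (A) is also a unit clause — contradiction.
Either choice for C ends in contradiction.
No assignment satisfies every clause.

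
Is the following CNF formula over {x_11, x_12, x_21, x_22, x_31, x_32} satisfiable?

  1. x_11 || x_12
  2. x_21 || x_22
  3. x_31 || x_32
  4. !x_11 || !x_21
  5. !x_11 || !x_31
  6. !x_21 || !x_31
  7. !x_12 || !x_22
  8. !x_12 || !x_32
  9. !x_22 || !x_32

Case x_11 = true:
(!x_21) alone gives x_21 = false.
(x_22) alone gives x_22 = true.
(!x_31) alone gives x_31 = false.
(x_32) alone gives x_32 = true.
But (!x_32) is also a unit clause — contradiction.
Undo x_11 and try x_11 = false.
(x_12) alone gives x_12 = true.
(!x_22) alone gives x_22 = false.
(x_21) alone gives x_21 = true.
(!x_31) alone gives x_31 = false.
(x_32) alone gives x_32 = true.
But (!x_32) is also a unit clause — contradiction.
Both values of x_11 lead to a conflict.
No assignment satisfies every clause.

No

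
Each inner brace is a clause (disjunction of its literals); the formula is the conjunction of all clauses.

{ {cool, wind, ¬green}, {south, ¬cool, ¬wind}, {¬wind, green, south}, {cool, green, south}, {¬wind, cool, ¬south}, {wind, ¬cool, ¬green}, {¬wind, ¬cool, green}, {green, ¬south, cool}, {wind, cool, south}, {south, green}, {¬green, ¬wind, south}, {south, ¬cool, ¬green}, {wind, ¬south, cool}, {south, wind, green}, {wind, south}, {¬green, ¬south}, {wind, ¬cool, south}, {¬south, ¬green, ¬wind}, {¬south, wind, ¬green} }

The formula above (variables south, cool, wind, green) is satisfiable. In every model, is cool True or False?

Suppose cool = False.
Try wind = True.
The clause (¬south) is unit, so south = False.
The clause (green) is unit, so green = True.
Now (¬green) is unsatisfied and unit — conflict.
Undo wind and try wind = False.
The clause (¬green) is unit, so green = False.
The clause (south) is unit, so south = True.
Now (¬south) is unsatisfied and unit — conflict.
Both values of wind lead to a conflict.
So every satisfying assignment has cool = True.

True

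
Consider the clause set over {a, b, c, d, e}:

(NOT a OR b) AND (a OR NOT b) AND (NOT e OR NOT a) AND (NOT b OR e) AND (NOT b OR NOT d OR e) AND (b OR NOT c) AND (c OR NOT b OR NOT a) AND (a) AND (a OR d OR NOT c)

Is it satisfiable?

No

From the singleton clause (a), a = true.
From the singleton clause (b), b = true.
From the singleton clause (NOT e), e = false.
That conflicts with the unit clause (e).
No assignment satisfies every clause.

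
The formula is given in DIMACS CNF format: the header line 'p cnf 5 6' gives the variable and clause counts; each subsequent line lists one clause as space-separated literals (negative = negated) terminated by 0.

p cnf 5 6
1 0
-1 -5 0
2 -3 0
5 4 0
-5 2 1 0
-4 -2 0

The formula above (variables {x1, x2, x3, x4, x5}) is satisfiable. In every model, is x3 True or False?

False

Suppose x3 = True.
The clause (x1) is unit, so x1 = True.
The clause (¬x5) is unit, so x5 = False.
The clause (x2) is unit, so x2 = True.
The clause (x4) is unit, so x4 = True.
But (¬x4) is also a unit clause — contradiction.
So every satisfying assignment has x3 = False.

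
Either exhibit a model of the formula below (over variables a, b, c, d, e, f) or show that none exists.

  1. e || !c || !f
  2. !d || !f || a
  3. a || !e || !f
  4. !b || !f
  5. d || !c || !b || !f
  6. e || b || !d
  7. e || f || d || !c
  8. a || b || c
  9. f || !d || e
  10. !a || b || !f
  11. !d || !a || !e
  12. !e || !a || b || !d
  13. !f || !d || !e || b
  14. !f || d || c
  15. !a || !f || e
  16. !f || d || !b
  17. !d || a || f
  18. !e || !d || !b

a ↦ true,  b ↦ false,  c ↦ false,  d ↦ false,  e ↦ false,  f ↦ false

Branch on b: set b = false.
Branch on e: set e = false.
(!d) alone gives d = false.
Branch on c: set c = false.
(a) alone gives a = true.
(!f) alone gives f = false.
All clauses are satisfied.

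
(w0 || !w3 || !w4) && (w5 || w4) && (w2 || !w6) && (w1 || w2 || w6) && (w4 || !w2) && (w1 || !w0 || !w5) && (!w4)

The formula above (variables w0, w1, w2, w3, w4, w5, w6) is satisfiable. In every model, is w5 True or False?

Suppose w5 = false.
From the singleton clause (w4), w4 = true.
That conflicts with the unit clause (!w4).
So every satisfying assignment has w5 = True.

True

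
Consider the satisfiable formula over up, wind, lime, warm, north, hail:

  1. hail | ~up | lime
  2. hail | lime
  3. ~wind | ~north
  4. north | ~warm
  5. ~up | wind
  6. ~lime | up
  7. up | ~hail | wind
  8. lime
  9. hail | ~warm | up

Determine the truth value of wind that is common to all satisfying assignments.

True

Suppose wind = 0.
The clause (~up) is unit, so up = 0.
The clause (~lime) is unit, so lime = 0.
That conflicts with the unit clause (lime).
So every satisfying assignment has wind = True.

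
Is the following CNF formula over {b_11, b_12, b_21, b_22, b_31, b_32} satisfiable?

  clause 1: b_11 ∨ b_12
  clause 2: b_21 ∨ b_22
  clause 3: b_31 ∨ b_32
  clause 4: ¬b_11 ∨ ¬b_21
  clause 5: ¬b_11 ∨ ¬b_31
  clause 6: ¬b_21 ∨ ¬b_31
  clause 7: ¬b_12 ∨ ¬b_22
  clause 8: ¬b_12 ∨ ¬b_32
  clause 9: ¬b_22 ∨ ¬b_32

No

Try b_11 = True.
The clause (¬b_21) is unit, so b_21 = False.
The clause (b_22) is unit, so b_22 = True.
The clause (¬b_31) is unit, so b_31 = False.
The clause (b_32) is unit, so b_32 = True.
Now (¬b_32) is unsatisfied and unit — conflict.
That branch fails; take b_11 = False instead.
The clause (b_12) is unit, so b_12 = True.
The clause (¬b_22) is unit, so b_22 = False.
The clause (b_21) is unit, so b_21 = True.
The clause (¬b_31) is unit, so b_31 = False.
The clause (b_32) is unit, so b_32 = True.
Now (¬b_32) is unsatisfied and unit — conflict.
Either choice for b_11 ends in contradiction.
No assignment satisfies every clause.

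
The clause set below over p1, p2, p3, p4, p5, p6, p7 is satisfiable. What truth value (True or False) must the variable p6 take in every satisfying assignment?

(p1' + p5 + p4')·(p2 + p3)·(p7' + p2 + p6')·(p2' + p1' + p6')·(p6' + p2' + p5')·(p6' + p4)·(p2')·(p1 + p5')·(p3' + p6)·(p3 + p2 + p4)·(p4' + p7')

True

Suppose p6 = 0.
Unit clause (p2') forces p2 = 0.
Unit clause (p3) forces p3 = 1.
But (p3') is also a unit clause — contradiction.
So every satisfying assignment has p6 = True.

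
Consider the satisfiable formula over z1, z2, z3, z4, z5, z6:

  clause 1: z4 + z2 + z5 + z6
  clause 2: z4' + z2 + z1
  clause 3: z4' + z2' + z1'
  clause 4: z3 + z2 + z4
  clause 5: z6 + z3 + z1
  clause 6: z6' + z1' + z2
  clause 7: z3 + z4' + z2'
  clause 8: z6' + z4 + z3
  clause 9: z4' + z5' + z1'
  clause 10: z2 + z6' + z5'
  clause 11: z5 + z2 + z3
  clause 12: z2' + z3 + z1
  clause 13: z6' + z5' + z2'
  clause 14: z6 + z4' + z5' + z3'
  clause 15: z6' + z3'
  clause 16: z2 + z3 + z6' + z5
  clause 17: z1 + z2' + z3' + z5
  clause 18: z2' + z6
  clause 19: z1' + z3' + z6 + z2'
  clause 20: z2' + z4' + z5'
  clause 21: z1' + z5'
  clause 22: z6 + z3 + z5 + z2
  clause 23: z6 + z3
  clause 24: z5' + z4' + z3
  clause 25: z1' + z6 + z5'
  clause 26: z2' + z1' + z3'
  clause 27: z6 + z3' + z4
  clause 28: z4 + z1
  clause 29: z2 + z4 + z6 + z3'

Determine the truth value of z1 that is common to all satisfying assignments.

Suppose z1 = 0.
Unit clause (z4) forces z4 = 1.
Unit clause (z2) forces z2 = 1.
Unit clause (z3) forces z3 = 1.
Unit clause (z6') forces z6 = 0.
That conflicts with the unit clause (z6).
So every satisfying assignment has z1 = True.

True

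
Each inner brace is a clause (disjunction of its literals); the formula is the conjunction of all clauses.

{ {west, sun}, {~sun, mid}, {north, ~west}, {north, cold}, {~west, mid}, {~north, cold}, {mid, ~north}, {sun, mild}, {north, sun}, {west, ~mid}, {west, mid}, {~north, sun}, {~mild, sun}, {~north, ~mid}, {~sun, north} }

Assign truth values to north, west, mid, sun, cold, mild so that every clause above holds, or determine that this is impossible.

UNSATISFIABLE

Branch on west: set west = 1.
From the singleton clause (north), north = 1.
From the singleton clause (mid), mid = 1.
But (~mid) is also a unit clause — contradiction.
That branch fails; take west = 0 instead.
From the singleton clause (sun), sun = 1.
From the singleton clause (mid), mid = 1.
But (~mid) is also a unit clause — contradiction.
Either choice for west ends in contradiction.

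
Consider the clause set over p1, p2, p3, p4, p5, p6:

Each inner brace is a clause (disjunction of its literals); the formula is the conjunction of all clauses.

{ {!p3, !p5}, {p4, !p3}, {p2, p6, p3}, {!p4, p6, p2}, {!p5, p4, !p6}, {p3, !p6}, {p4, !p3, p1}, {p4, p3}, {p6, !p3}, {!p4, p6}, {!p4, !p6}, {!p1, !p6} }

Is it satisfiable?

No, unsatisfiable

Branch on p3: set p3 = false.
The clause (!p6) is unit, so p6 = false.
The clause (p2) is unit, so p2 = true.
The clause (p4) is unit, so p4 = true.
But (!p4) is also a unit clause — contradiction.
That branch fails; take p3 = true instead.
The clause (!p5) is unit, so p5 = false.
The clause (p4) is unit, so p4 = true.
The clause (p6) is unit, so p6 = true.
But (!p6) is also a unit clause — contradiction.
Neither p3 = true nor p3 = false works.
No assignment satisfies every clause.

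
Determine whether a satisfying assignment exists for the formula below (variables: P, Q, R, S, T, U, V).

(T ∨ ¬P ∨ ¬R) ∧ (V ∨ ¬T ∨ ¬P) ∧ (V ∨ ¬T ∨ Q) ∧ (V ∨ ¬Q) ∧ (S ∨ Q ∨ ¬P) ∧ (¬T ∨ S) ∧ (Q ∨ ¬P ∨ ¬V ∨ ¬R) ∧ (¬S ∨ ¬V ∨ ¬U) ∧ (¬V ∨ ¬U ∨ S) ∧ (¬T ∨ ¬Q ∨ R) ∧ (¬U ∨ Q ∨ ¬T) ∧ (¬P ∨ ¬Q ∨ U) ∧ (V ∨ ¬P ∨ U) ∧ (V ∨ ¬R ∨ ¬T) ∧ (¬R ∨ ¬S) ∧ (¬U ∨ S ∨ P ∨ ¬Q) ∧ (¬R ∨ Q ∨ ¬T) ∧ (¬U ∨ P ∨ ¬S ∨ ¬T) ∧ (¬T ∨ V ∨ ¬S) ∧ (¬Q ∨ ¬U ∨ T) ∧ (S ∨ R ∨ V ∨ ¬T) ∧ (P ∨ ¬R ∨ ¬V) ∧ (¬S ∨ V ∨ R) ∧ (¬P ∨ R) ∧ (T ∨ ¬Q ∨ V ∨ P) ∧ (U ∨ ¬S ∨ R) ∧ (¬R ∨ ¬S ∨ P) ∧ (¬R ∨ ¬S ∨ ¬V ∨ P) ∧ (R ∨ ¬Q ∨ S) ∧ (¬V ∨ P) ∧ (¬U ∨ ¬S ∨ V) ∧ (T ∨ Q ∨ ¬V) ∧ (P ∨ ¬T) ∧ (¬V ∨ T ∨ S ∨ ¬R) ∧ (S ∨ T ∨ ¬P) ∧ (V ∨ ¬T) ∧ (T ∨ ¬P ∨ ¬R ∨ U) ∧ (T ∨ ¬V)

Case V = False:
From the singleton clause (¬Q), Q = False.
From the singleton clause (¬T), T = False.
Case P = False:
Case R = True:
From the singleton clause (¬S), S = False.
Every clause is now satisfied; U is unconstrained.
A satisfying assignment: P: False, Q: False, R: True, S: False, T: False, U: True, V: False.

Yes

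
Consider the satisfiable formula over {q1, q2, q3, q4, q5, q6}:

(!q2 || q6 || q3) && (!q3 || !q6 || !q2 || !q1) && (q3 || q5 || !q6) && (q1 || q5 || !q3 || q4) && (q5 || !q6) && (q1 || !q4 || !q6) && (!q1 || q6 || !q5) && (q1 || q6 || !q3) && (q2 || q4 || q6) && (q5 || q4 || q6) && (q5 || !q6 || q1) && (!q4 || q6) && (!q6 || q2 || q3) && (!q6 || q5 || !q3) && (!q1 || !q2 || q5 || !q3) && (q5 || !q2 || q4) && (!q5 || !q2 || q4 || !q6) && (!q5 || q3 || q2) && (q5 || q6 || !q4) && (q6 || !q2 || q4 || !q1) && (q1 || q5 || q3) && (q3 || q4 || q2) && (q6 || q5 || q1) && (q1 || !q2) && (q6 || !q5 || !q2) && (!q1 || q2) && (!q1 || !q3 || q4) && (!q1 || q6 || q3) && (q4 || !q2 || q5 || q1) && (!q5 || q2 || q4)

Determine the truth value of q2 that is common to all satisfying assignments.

Suppose q2 = false.
(!q1) alone gives q1 = false.
Try q5 = true.
(q3) alone gives q3 = true.
(q6) alone gives q6 = true.
(!q4) alone gives q4 = false.
But (q4) is also a unit clause — contradiction.
That branch fails; take q5 = false instead.
(!q6) alone gives q6 = false.
But (q6) is also a unit clause — contradiction.
Either choice for q5 ends in contradiction.
So every satisfying assignment has q2 = True.

True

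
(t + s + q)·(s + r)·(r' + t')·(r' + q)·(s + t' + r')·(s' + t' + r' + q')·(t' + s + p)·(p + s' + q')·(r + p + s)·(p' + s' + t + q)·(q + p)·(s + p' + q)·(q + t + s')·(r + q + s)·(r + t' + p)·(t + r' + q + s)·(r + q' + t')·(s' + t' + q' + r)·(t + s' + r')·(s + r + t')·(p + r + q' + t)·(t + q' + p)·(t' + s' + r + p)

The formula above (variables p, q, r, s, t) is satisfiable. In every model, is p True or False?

Suppose p = 0.
(q) alone gives q = 1.
(s') alone gives s = 0.
(r) alone gives r = 1.
(t') alone gives t = 0.
Now (t) is unsatisfied and unit — conflict.
So every satisfying assignment has p = True.

True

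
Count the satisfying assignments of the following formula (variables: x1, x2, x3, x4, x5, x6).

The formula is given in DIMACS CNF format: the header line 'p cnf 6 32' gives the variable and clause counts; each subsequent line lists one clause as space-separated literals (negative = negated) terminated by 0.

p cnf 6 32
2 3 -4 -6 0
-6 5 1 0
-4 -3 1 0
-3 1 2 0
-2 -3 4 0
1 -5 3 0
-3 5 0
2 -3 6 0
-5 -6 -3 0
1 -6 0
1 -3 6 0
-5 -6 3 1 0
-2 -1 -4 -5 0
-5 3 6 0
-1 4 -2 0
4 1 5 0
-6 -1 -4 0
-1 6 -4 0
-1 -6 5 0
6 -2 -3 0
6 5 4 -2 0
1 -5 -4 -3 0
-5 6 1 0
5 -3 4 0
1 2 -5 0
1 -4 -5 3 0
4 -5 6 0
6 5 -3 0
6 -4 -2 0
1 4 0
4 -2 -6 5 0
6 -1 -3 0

3

There are 2^6 = 64 truth assignments over (x1, x2, x3, x4, x5, x6).
Split on x2. With x2 = True, the clauses containing x2 are satisfied and ¬x2 drops from the rest; 0 of the 2^5 = 32 assignments to the other variables satisfy what remains.
With x2 = False, by the same count on the reduced clause set, 3 assignments work.
Total: 0 + 3 = 3.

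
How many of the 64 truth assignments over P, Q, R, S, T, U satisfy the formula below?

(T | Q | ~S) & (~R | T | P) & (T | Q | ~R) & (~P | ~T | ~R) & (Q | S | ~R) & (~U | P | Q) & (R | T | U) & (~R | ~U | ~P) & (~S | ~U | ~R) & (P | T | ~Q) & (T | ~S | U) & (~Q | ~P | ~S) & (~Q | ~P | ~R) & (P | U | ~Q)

There are 2^6 = 64 truth assignments over (P, Q, R, S, T, U).
Split on Q. With Q = 1, the clauses containing Q are satisfied and ~Q drops from the rest; 6 of the 2^5 = 32 assignments to the other variables satisfy what remains.
With Q = 0, by the same count on the reduced clause set, 8 assignments work.
(One model: P=F, Q=F, R=F, S=F, T=T, U=F.)
Total: 6 + 8 = 14.

14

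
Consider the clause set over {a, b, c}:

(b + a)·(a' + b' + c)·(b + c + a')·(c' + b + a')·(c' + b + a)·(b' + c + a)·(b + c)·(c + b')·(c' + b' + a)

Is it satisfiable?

Satisfiable

Suppose b = 1.
Unit clause (c) forces c = 1.
Unit clause (a) forces a = 1.
This assignment satisfies each clause.
A satisfying assignment: a=1, b=1, c=1.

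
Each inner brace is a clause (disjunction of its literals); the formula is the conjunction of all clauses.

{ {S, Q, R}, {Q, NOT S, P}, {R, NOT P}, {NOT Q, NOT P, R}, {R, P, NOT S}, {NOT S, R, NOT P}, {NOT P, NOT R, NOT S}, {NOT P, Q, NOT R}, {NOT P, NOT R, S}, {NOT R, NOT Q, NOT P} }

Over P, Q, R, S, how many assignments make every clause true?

There are 2^4 = 16 truth assignments over (P, Q, R, S).
Check each against the 10 clauses (columns in the order P, Q, R, S):
  F F F F  ✗ fails (S OR Q OR R)
  F F F T  ✗ fails (Q OR NOT S OR P)
  F F T F  ✓ satisfies all
  F F T T  ✗ fails (Q OR NOT S OR P)
  F T F F  ✓ satisfies all
  F T F T  ✗ fails (R OR P OR NOT S)
  F T T F  ✓ satisfies all
  F T T T  ✓ satisfies all
  T F F F  ✗ fails (S OR Q OR R)
  T F F T  ✗ fails (R OR NOT P)
  T F T F  ✗ fails (NOT P OR Q OR NOT R)
  T F T T  ✗ fails (NOT P OR NOT R OR NOT S)
  T T F F  ✗ fails (R OR NOT P)
  T T F T  ✗ fails (R OR NOT P)
  T T T F  ✗ fails (NOT P OR NOT R OR S)
  T T T T  ✗ fails (NOT P OR NOT R OR NOT S)
4 of the 16 rows are models.

4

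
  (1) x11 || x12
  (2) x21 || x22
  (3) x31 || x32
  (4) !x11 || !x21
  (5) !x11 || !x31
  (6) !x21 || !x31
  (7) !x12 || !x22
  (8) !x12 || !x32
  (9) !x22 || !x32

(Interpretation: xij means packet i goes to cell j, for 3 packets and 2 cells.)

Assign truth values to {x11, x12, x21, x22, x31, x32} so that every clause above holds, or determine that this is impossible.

Suppose x11 = true.
The clause (!x21) is unit, so x21 = false.
The clause (x22) is unit, so x22 = true.
The clause (!x31) is unit, so x31 = false.
The clause (x32) is unit, so x32 = true.
Now (!x32) is unsatisfied and unit — conflict.
That branch fails; take x11 = false instead.
The clause (x12) is unit, so x12 = true.
The clause (!x22) is unit, so x22 = false.
The clause (x21) is unit, so x21 = true.
The clause (!x31) is unit, so x31 = false.
The clause (x32) is unit, so x32 = true.
Now (!x32) is unsatisfied and unit — conflict.
Either choice for x11 ends in contradiction.

UNSATISFIABLE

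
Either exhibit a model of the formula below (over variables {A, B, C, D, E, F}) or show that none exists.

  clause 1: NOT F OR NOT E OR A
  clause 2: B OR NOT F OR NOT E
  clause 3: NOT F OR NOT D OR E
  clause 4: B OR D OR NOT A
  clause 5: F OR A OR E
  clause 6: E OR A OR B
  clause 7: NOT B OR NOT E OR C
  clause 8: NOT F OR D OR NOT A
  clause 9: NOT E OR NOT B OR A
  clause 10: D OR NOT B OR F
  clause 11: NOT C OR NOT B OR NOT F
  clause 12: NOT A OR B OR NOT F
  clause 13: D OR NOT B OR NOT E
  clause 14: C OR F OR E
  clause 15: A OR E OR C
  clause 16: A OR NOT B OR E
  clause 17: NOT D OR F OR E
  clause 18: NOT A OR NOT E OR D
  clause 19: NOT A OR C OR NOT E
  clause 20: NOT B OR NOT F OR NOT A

A: false,  B: false,  C: false,  D: false,  E: true,  F: false

Case F = false:
Case A = false:
(E) alone gives E = true.
(NOT B) alone gives B = false.
All clauses hold; C, D can take either value.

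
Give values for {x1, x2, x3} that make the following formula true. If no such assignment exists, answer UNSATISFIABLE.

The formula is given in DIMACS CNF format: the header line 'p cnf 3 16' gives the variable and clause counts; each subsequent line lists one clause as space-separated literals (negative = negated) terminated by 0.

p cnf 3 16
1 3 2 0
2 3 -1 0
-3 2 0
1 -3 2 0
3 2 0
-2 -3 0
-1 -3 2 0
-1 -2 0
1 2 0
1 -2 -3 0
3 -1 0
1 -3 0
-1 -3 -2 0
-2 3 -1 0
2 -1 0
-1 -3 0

Try x3 = False.
From the singleton clause (x2), x2 = True.
From the singleton clause (¬x1), x1 = False.
Every clause now holds.

x1: False; x2: True; x3: False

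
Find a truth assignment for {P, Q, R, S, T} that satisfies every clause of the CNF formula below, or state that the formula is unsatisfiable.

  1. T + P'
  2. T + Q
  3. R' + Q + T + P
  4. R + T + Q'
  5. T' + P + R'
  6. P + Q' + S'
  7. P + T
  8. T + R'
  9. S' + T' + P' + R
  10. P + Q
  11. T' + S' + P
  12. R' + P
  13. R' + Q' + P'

Case T = 1:
Case P = 0:
The clause (R') is unit, so R = 0.
The clause (Q) is unit, so Q = 1.
The clause (S') is unit, so S = 0.
All clauses are satisfied.

P=0, Q=1, R=0, S=0, T=1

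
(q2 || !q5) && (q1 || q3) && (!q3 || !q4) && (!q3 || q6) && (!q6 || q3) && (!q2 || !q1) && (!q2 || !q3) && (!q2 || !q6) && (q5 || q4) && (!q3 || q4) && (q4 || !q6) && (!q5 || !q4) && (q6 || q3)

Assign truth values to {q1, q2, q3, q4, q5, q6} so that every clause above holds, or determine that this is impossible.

Suppose q2 = true.
(!q1) alone gives q1 = false.
(q3) alone gives q3 = true.
That conflicts with the unit clause (!q3).
Backtrack on q2: now try q2 = false.
(!q5) alone gives q5 = false.
(q4) alone gives q4 = true.
(!q3) alone gives q3 = false.
(q1) alone gives q1 = true.
(!q6) alone gives q6 = false.
That conflicts with the unit clause (q6).
Either choice for q2 ends in contradiction.

UNSATISFIABLE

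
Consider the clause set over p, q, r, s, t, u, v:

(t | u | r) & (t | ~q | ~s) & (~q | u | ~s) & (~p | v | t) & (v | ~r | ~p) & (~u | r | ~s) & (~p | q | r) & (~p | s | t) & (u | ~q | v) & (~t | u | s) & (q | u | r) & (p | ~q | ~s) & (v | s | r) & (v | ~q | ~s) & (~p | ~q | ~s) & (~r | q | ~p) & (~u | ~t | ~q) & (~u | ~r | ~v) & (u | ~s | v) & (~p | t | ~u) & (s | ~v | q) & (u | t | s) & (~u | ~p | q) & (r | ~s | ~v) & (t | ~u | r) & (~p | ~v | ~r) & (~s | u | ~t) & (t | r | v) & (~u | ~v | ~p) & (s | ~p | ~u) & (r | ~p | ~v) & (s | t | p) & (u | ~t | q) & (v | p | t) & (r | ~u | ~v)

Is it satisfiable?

Suppose t = 1.
Suppose u = 1.
(~q) alone gives q = 0.
(~p) alone gives p = 0.
Suppose r = 1.
(~v) alone gives v = 0.
All clauses hold; s can take either value.
A satisfying assignment: p ↦ 0,  q ↦ 0,  r ↦ 1,  s ↦ 0,  t ↦ 1,  u ↦ 1,  v ↦ 0.

Yes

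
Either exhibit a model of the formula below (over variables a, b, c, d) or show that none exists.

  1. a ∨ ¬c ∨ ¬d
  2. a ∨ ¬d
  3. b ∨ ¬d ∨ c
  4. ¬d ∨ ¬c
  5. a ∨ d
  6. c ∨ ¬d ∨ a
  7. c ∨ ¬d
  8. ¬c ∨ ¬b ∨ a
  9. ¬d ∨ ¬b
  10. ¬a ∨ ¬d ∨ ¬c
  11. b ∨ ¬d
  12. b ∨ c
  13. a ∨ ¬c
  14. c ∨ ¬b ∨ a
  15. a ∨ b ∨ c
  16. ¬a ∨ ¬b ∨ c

a ↦ True,  b ↦ False,  c ↦ True,  d ↦ False

Suppose a = True.
Suppose d = False.
Suppose b = False.
From the singleton clause (c), c = True.
All clauses are satisfied.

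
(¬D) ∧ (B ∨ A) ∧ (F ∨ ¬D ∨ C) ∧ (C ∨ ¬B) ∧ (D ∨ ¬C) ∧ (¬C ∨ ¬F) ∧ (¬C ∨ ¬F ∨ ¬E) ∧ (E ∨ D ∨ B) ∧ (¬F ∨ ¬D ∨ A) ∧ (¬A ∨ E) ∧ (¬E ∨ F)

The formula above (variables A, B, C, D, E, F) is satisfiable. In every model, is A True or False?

Suppose A = False.
The clause (¬D) is unit, so D = False.
The clause (B) is unit, so B = True.
The clause (C) is unit, so C = True.
That conflicts with the unit clause (¬C).
So every satisfying assignment has A = True.

True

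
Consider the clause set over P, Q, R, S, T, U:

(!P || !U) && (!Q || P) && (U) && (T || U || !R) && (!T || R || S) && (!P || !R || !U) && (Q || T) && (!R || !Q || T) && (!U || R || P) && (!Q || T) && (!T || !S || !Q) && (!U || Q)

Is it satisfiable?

(U) alone gives U = true.
(!P) alone gives P = false.
(!Q) alone gives Q = false.
Now (Q) is unsatisfied and unit — conflict.
No assignment satisfies every clause.

No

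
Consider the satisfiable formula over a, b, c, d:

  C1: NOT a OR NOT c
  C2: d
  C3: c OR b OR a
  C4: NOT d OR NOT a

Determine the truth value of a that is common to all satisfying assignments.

False

Suppose a = true.
(NOT c) alone gives c = false.
(d) alone gives d = true.
That conflicts with the unit clause (NOT d).
So every satisfying assignment has a = False.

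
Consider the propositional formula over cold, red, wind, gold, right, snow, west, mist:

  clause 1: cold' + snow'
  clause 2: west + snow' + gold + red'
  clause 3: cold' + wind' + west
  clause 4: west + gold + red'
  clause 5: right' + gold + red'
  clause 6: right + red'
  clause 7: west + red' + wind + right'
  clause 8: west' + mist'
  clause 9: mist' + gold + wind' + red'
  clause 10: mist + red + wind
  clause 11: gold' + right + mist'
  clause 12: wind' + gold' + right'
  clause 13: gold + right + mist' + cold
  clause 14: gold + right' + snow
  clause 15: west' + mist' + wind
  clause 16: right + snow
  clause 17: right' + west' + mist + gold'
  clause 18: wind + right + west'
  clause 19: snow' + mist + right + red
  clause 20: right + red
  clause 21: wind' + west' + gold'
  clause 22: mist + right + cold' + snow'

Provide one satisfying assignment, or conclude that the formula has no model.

cold=1, red=0, wind=0, gold=1, right=1, snow=0, west=0, mist=1

Try cold = 1.
From the singleton clause (snow'), snow = 0.
From the singleton clause (right), right = 1.
From the singleton clause (gold), gold = 1.
From the singleton clause (wind'), wind = 0.
Try west = 0.
From the singleton clause (red'), red = 0.
From the singleton clause (mist), mist = 1.
This assignment satisfies each clause.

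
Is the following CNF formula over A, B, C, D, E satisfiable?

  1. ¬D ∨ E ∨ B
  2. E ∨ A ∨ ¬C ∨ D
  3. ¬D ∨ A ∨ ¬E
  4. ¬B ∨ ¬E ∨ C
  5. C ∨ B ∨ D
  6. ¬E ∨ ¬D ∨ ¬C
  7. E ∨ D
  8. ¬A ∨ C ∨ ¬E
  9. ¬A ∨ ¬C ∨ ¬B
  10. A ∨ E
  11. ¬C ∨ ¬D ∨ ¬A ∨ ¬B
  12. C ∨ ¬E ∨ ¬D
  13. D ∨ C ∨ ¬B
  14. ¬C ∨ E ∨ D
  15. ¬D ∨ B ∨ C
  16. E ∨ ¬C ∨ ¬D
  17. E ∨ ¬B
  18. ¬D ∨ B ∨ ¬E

Yes

Case E = True:
Case D = False:
Case B = True:
Unit clause (C) forces C = True.
Unit clause (¬A) forces A = False.
This assignment satisfies each clause.
A satisfying assignment: A=False, B=True, C=True, D=False, E=True.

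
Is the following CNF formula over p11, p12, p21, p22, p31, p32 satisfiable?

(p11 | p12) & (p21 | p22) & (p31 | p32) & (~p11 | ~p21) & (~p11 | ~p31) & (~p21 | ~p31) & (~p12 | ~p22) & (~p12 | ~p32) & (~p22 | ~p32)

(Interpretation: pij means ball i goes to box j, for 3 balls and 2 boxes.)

Try p11 = 1.
From the singleton clause (~p21), p21 = 0.
From the singleton clause (p22), p22 = 1.
From the singleton clause (~p31), p31 = 0.
From the singleton clause (p32), p32 = 1.
But (~p32) is also a unit clause — contradiction.
Undo p11 and try p11 = 0.
From the singleton clause (p12), p12 = 1.
From the singleton clause (~p22), p22 = 0.
From the singleton clause (p21), p21 = 1.
From the singleton clause (~p31), p31 = 0.
From the singleton clause (p32), p32 = 1.
But (~p32) is also a unit clause — contradiction.
Either choice for p11 ends in contradiction.
No assignment satisfies every clause.

Unsatisfiable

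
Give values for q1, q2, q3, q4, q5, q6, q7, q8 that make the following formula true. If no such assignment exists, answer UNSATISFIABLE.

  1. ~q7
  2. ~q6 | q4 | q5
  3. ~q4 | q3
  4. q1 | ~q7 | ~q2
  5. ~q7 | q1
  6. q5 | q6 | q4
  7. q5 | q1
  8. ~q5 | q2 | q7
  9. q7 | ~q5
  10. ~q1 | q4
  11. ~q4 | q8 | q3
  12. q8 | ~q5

q1: 1,  q2: 1,  q3: 1,  q4: 1,  q5: 0,  q6: 1,  q7: 0,  q8: 0

(~q7) alone gives q7 = 0.
(~q5) alone gives q5 = 0.
(q1) alone gives q1 = 1.
(q4) alone gives q4 = 1.
(q3) alone gives q3 = 1.
All clauses hold; q2, q6, q8 can take either value.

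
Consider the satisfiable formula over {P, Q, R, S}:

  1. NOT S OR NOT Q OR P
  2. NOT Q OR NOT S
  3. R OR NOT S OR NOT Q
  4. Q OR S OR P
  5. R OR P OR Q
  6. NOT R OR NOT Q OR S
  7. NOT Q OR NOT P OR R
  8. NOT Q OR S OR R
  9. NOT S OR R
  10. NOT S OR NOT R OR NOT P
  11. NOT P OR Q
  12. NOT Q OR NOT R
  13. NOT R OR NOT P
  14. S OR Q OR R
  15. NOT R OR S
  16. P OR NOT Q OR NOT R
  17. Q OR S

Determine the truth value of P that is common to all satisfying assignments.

Suppose P = true.
The clause (Q) is unit, so Q = true.
The clause (NOT S) is unit, so S = false.
The clause (NOT R) is unit, so R = false.
That conflicts with the unit clause (R).
So every satisfying assignment has P = False.

False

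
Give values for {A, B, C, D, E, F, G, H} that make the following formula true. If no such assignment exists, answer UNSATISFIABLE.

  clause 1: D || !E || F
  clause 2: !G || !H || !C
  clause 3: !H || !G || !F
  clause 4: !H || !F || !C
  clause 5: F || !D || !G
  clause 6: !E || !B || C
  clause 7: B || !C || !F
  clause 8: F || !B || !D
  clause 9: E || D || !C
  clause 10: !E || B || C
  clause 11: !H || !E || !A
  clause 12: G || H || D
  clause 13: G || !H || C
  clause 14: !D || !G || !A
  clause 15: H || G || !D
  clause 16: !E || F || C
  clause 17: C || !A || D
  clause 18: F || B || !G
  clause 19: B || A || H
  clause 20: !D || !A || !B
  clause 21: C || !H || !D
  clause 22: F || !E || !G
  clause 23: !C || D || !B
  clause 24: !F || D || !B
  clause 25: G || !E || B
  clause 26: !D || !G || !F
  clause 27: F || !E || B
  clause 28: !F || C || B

Case D = false:
Case E = false:
Unit clause (!C) forces C = false.
Unit clause (!A) forces A = false.
Case G = true:
Case H = true:
Unit clause (!F) forces F = false.
Unit clause (B) forces B = true.
This assignment satisfies each clause.

A=false, B=true, C=false, D=false, E=false, F=false, G=true, H=true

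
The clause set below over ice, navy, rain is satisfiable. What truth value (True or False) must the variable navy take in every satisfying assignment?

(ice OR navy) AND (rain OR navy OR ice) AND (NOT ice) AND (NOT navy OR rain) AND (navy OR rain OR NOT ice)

Suppose navy = false.
(ice) alone gives ice = true.
But (NOT ice) is also a unit clause — contradiction.
So every satisfying assignment has navy = True.

True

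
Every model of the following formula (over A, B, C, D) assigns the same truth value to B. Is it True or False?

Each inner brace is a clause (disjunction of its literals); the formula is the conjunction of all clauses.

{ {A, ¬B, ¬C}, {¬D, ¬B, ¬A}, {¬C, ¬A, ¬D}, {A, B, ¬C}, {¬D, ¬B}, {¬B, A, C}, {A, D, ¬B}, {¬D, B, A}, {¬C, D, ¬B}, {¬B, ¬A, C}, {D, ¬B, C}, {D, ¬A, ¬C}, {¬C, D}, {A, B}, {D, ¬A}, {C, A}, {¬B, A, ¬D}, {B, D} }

False

Suppose B = True.
(¬D) alone gives D = False.
(A) alone gives A = True.
Now (¬A) is unsatisfied and unit — conflict.
So every satisfying assignment has B = False.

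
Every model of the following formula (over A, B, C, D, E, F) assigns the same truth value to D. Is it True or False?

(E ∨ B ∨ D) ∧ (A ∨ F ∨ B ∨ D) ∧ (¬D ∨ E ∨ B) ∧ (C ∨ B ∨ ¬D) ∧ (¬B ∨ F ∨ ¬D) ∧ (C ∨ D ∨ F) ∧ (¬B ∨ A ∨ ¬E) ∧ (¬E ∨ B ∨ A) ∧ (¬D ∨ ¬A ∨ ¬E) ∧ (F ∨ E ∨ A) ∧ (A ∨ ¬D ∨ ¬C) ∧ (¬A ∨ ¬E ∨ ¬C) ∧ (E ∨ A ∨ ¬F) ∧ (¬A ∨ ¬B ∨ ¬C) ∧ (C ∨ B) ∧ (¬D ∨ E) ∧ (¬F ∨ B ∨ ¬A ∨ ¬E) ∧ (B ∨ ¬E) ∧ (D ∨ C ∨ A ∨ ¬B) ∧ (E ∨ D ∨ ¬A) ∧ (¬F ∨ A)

Suppose D = True.
Unit clause (E) forces E = True.
Unit clause (¬A) forces A = False.
Unit clause (¬B) forces B = False.
That conflicts with the unit clause (B).
So every satisfying assignment has D = False.

False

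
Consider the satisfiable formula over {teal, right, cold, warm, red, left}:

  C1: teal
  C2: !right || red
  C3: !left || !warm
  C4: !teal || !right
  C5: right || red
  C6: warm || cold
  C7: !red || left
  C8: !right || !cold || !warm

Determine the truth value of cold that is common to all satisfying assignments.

Suppose cold = false.
(teal) alone gives teal = true.
(!right) alone gives right = false.
(red) alone gives red = true.
(warm) alone gives warm = true.
(!left) alone gives left = false.
But (left) is also a unit clause — contradiction.
So every satisfying assignment has cold = True.

True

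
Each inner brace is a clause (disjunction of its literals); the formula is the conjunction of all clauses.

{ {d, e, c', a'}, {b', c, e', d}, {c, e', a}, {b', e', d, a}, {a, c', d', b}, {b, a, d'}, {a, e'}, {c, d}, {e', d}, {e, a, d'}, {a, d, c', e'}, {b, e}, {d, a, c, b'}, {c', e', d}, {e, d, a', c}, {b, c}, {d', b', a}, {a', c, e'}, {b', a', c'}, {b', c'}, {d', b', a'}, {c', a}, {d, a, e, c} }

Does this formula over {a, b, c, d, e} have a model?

Yes, satisfiable

Case a = 1:
Case c = 1:
Unit clause (b') forces b = 0.
Unit clause (e) forces e = 1.
Unit clause (d) forces d = 1.
This assignment satisfies each clause.
A satisfying assignment: a ↦ 1; b ↦ 0; c ↦ 1; d ↦ 1; e ↦ 1.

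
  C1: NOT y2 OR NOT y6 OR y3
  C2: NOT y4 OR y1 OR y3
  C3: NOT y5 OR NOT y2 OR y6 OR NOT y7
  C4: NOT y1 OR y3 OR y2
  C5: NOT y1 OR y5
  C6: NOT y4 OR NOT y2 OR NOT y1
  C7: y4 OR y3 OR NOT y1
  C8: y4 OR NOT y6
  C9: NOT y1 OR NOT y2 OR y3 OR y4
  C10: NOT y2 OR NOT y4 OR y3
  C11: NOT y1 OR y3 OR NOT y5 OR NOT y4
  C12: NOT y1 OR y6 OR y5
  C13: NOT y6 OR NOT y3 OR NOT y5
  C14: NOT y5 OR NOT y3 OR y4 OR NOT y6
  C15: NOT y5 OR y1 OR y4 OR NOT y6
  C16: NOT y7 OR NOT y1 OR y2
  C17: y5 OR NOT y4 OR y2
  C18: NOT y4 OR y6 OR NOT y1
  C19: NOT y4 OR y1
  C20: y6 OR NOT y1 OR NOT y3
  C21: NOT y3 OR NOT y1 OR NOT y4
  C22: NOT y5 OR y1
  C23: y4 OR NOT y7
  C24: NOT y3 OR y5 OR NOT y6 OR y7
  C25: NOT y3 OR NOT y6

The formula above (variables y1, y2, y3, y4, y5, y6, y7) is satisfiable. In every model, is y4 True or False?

False

Suppose y4 = true.
From the singleton clause (y1), y1 = true.
From the singleton clause (y5), y5 = true.
From the singleton clause (NOT y2), y2 = false.
From the singleton clause (y3), y3 = true.
Now (NOT y3) is unsatisfied and unit — conflict.
So every satisfying assignment has y4 = False.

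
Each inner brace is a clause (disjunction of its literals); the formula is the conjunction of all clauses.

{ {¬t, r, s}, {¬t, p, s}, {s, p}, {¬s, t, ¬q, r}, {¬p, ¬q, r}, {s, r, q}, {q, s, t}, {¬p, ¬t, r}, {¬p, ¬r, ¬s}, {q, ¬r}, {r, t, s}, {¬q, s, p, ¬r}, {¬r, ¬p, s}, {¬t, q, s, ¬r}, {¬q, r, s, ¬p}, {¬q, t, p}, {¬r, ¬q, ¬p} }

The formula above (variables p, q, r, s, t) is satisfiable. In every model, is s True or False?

Suppose s = False.
Unit clause (p) forces p = True.
Unit clause (¬r) forces r = False.
Unit clause (¬t) forces t = False.
But (t) is also a unit clause — contradiction.
So every satisfying assignment has s = True.

True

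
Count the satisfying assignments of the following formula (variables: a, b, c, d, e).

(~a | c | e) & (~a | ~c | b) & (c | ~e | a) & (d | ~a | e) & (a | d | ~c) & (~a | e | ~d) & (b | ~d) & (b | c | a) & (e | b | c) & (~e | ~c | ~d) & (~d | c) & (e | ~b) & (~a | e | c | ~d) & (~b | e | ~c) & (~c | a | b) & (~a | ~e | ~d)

3

There are 2^5 = 32 truth assignments over (a, b, c, d, e).
Split on b. With b = 1, the clauses containing b are satisfied and ~b drops from the rest; 2 of the 2^4 = 16 assignments to the other variables satisfy what remains.
With b = 0, by the same count on the reduced clause set, 1 assignment works.
(One model: a=T, b=F, c=F, d=F, e=T.)
Total: 2 + 1 = 3.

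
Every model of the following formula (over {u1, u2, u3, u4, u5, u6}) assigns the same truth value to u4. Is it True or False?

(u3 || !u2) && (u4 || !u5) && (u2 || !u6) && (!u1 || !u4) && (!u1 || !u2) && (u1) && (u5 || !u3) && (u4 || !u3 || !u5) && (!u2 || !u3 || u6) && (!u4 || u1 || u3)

Suppose u4 = true.
Unit clause (!u1) forces u1 = false.
That conflicts with the unit clause (u1).
So every satisfying assignment has u4 = False.

False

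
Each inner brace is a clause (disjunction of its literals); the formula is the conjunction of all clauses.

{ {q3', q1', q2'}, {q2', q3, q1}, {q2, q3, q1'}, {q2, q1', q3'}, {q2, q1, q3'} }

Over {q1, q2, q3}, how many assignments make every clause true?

3

There are 2^3 = 8 truth assignments over (q1, q2, q3).
Check each against the 5 clauses (columns in the order q1, q2, q3):
  F F F  ✓ satisfies all
  F F T  ✗ fails (q2 + q1 + q3')
  F T F  ✗ fails (q2' + q3 + q1)
  F T T  ✓ satisfies all
  T F F  ✗ fails (q2 + q3 + q1')
  T F T  ✗ fails (q2 + q1' + q3')
  T T F  ✓ satisfies all
  T T T  ✗ fails (q3' + q1' + q2')
3 of the 8 rows are models.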